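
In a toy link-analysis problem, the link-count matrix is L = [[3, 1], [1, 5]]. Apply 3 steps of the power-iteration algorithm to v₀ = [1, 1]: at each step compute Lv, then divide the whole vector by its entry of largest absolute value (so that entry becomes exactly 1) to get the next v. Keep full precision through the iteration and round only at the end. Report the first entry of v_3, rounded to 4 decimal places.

0.4681

Lv0 = (4.00000, 6.00000); divide by 6.00000 → v1 = (0.66667, 1.00000)
Lv1 = (3.00000, 5.66667); divide by 5.66667 → v2 = (0.52941, 1.00000)
Lv2 = (2.58824, 5.52941); divide by 5.52941 → v3 = (0.46809, 1.00000)
Requested entry of v3: 88/188 = 0.4681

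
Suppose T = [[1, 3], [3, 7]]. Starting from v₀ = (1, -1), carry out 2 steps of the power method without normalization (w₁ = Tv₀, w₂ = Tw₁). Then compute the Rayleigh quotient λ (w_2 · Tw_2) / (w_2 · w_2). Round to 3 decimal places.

w1 = Tv₀ = (-2, -4)
w2 = Tw1 = (-14, -34)
Tw2 = (-116, -280)
w2·Tw2 = (-14)·(-116) + (-34)·(-280) = 11144; w2·w2 = (-14)·(-14) + (-34)·(-34) = 1352
λ ≈ 11144/1352 = 8.243

8.243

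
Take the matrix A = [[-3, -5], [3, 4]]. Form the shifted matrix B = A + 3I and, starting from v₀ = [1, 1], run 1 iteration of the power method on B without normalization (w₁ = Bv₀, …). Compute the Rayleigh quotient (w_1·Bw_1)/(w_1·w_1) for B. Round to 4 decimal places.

B = A + 3I has rows (0, -5); (3, 7)
w1 = Bv₀ = (0·1 + (-5)·1; 3·1 + 7·1) = (-5, 10)
Bw1 = (-50, 55)
w1·Bw1 = 800; w1·w1 = 125; μ ≈ 800/125 = 6.4000

μ ≈ 6.4000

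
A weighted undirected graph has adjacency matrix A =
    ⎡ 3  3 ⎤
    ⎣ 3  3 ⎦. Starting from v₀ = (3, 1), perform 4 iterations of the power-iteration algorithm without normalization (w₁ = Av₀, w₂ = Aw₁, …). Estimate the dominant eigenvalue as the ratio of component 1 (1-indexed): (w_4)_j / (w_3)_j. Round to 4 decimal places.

w1 = Av₀ = (12, 12)
w2 = Aw1 = (72, 72)
w3 = Aw2 = (432, 432)
w4 = Aw3 = (2592, 2592)
Ratio at component: 2592 / 432 = 6.0000

6.0000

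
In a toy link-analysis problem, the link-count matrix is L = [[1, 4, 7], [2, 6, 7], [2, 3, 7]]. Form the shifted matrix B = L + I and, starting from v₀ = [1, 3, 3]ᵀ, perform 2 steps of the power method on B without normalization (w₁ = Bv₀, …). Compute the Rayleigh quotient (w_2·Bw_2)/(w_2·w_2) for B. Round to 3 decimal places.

μ ≈ 13.959

B = L + I has rows (2, 4, 7); (2, 7, 7); (2, 3, 8)
w1 = Bv₀ = (2·1 + 4·3 + 7·3; 2·1 + 7·3 + 7·3; 2·1 + 3·3 + 8·3) = (35, 44, 35)
w2 = Bw1 = (2·35 + 4·44 + 7·35; 2·35 + 7·44 + 7·35; 2·35 + 3·44 + 8·35) = (491, 623, 482)
Bw2 = (6848, 8717, 6707)
w2·Bw2 = 12025833; w2·w2 = 861534; μ ≈ 12025833/861534 = 13.959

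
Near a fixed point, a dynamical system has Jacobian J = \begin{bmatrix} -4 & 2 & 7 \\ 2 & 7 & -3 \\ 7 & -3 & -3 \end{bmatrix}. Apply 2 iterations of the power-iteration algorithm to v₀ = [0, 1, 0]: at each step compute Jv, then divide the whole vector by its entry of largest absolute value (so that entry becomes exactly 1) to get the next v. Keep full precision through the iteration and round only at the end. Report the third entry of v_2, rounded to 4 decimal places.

Jv0 = (2.00000, 7.00000, -3.00000); divide by 7.00000 → v1 = (0.28571, 1.00000, -0.42857)
Jv1 = (-2.14286, 8.85714, 0.28571); divide by 8.85714 → v2 = (-0.24194, 1.00000, 0.03226)
Requested entry of v2: 2/62 = 0.0323

0.0323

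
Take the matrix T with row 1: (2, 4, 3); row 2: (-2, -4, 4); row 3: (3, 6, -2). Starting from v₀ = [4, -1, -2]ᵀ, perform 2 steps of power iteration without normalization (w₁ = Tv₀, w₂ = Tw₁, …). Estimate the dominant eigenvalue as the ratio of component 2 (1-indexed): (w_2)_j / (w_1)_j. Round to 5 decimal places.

-7.66667

w1 = Tv₀ = (2·4 + 4·(-1) + 3·(-2); (-2)·4 + (-4)·(-1) + 4·(-2); 3·4 + 6·(-1) + (-2)·(-2)) = (-2, -12, 10)
w2 = Tw1 = (2·(-2) + 4·(-12) + 3·10; (-2)·(-2) + (-4)·(-12) + 4·10; 3·(-2) + 6·(-12) + (-2)·10) = (-22, 92, -98)
Ratio at component: 92 / -12 = -7.66667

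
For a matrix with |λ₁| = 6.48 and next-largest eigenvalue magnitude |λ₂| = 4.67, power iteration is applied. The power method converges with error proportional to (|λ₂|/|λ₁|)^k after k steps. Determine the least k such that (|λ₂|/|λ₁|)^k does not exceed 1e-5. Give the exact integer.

36

|λ₂/λ₁| = 4.67/6.48 = 0.72068
Need k ≥ ln(1e-5) / ln(0.72068) = -11.5129 / -0.3276 ≈ 35.147
Smallest integer k satisfying the bound: 36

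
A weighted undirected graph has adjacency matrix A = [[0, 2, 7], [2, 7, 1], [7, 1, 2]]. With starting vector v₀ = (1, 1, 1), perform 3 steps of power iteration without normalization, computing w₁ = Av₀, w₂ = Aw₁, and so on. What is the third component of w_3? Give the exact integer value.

914

w1 = Av₀ = (0·1 + 2·1 + 7·1; 2·1 + 7·1 + 1·1; 7·1 + 1·1 + 2·1) = (9, 10, 10)
w2 = Aw1 = (0·9 + 2·10 + 7·10; 2·9 + 7·10 + 1·10; 7·9 + 1·10 + 2·10) = (90, 98, 93)
w3 = Aw2 = (847, 959, 914)
The requested component of w3 is 914.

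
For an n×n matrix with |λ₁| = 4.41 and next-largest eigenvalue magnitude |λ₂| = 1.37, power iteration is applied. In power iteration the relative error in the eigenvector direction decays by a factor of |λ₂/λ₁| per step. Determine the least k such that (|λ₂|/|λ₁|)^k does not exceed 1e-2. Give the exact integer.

|λ₂/λ₁| = 1.37/4.41 = 0.31066
Need k ≥ ln(1e-2) / ln(0.31066) = -4.6052 / -1.1691 ≈ 3.939
Smallest integer k satisfying the bound: 4

4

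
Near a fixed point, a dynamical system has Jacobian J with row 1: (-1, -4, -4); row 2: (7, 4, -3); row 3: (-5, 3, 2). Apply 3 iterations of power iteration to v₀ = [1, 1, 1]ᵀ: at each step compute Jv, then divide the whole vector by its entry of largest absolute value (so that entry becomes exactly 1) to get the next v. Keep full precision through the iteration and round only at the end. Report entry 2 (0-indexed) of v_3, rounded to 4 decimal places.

-0.3252

Jv0 = (-9.00000, 8.00000, 0.00000); divide by -9.00000 → v1 = (1.00000, -0.88889, 0.00000)
Jv1 = (2.55556, 3.44444, -7.66667); divide by -7.66667 → v2 = (-0.33333, -0.44928, 1.00000)
Jv2 = (-1.86957, -7.13043, 2.31884); divide by -7.13043 → v3 = (0.26220, 1.00000, -0.32520)
Requested entry of v3: 160/-492 = -0.3252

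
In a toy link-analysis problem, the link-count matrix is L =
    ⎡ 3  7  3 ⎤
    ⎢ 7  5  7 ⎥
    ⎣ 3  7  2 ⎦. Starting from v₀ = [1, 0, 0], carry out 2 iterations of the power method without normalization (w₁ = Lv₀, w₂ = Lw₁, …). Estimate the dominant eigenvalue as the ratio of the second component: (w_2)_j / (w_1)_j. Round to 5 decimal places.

w1 = Lv₀ = (3·1 + 7·0 + 3·0; 7·1 + 5·0 + 7·0; 3·1 + 7·0 + 2·0) = (3, 7, 3)
w2 = Lw1 = (3·3 + 7·7 + 3·3; 7·3 + 5·7 + 7·3; 3·3 + 7·7 + 2·3) = (67, 77, 64)
Ratio at component: 77 / 7 = 11.00000

11.00000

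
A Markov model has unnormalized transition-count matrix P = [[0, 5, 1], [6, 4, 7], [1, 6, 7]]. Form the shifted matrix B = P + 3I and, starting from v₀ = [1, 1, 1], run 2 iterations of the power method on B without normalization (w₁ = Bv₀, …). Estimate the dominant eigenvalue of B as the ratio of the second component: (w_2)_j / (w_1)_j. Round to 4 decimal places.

μ ≈ 15.6500

B = P + 3I has rows (3, 5, 1); (6, 7, 7); (1, 6, 10)
w1 = Bv₀ = (9, 20, 17)
w2 = Bw1 = (144, 313, 299)
Ratio: 313/20 = 15.6500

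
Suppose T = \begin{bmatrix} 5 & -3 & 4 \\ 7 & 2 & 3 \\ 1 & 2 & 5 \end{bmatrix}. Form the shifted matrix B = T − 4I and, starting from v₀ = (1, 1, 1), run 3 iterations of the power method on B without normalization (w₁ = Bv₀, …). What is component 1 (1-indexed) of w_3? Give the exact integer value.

B = T − 4I has rows (1, -3, 4); (7, -2, 3); (1, 2, 1)
w1 = Bv₀ = (2, 8, 4)
w2 = Bw1 = (-6, 10, 22)
w3 = Bw2 = (52, 4, 36)
Requested component of w3: 52

52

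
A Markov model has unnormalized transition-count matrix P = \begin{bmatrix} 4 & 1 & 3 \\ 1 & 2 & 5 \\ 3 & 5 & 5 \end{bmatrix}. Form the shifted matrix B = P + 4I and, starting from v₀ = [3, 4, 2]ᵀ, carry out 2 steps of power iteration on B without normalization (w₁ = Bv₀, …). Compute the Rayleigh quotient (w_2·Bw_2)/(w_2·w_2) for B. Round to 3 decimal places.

B = P + 4I has rows (8, 1, 3); (1, 6, 5); (3, 5, 9)
w1 = Bv₀ = (8·3 + 1·4 + 3·2; 1·3 + 6·4 + 5·2; 3·3 + 5·4 + 9·2) = (34, 37, 47)
w2 = Bw1 = (8·34 + 1·37 + 3·47; 1·34 + 6·37 + 5·47; 3·34 + 5·37 + 9·47) = (450, 491, 710)
Bw2 = (6221, 6946, 10195)
w2·Bw2 = 13448386; w2·w2 = 947681; μ ≈ 13448386/947681 = 14.191

μ ≈ 14.191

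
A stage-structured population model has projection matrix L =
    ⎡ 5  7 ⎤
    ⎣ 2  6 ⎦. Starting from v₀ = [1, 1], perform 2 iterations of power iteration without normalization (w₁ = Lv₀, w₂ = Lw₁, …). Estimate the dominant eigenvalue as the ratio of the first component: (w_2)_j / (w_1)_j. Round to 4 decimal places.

w1 = Lv₀ = (5·1 + 7·1; 2·1 + 6·1) = (12, 8)
w2 = Lw1 = (5·12 + 7·8; 2·12 + 6·8) = (116, 72)
Ratio at component: 116 / 12 = 9.6667

λ ≈ 9.6667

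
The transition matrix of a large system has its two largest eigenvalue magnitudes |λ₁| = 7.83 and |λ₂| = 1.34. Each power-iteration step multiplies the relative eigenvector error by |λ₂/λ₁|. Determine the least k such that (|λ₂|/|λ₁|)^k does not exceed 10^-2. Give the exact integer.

|λ₂/λ₁| = 1.34/7.83 = 0.17114
Need k ≥ ln(10^-2) / ln(0.17114) = -4.6052 / -1.7653 ≈ 2.609
Smallest integer k satisfying the bound: 3

3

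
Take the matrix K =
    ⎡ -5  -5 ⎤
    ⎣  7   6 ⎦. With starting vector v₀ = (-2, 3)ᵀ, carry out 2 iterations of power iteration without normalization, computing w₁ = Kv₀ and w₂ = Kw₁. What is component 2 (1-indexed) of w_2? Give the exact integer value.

-11

w1 = Kv₀ = ((-5)·(-2) + (-5)·3; 7·(-2) + 6·3) = (-5, 4)
w2 = Kw1 = ((-5)·(-5) + (-5)·4; 7·(-5) + 6·4) = (5, -11)
The requested component of w2 is -11.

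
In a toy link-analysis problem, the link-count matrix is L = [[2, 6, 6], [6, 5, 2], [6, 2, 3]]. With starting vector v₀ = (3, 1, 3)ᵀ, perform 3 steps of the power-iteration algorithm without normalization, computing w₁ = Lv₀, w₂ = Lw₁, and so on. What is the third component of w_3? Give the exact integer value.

w1 = Lv₀ = (30, 29, 29)
w2 = Lw1 = (408, 383, 325)
w3 = Lw2 = (5064, 5013, 4189)
The requested component of w3 is 4189.

4189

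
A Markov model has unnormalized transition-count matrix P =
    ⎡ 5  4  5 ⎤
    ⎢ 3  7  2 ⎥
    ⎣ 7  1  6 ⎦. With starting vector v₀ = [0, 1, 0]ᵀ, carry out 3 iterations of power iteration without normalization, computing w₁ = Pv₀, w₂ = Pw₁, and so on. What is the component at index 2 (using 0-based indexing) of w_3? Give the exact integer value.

w1 = Pv₀ = (5·0 + 4·1 + 5·0; 3·0 + 7·1 + 2·0; 7·0 + 1·1 + 6·0) = (4, 7, 1)
w2 = Pw1 = (5·4 + 4·7 + 5·1; 3·4 + 7·7 + 2·1; 7·4 + 1·7 + 6·1) = (53, 63, 41)
w3 = Pw2 = (722, 682, 680)
The requested component of w3 is 680.

680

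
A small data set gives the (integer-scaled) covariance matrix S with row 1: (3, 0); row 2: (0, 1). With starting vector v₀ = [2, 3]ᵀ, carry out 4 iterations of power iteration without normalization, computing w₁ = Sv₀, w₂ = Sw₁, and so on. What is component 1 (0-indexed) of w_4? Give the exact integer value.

w1 = Sv₀ = (6, 3)
w2 = Sw1 = (18, 3)
w3 = Sw2 = (54, 3)
w4 = Sw3 = (162, 3)
The requested component of w4 is 3.

3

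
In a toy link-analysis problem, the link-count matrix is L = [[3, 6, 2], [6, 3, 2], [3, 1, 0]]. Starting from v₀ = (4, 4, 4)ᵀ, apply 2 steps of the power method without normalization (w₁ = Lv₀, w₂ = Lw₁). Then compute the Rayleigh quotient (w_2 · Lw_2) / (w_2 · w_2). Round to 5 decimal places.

λ ≈ 9.81501

w1 = Lv₀ = (3·4 + 6·4 + 2·4; 6·4 + 3·4 + 2·4; 3·4 + 1·4 + 0·4) = (44, 44, 16)
w2 = Lw1 = (3·44 + 6·44 + 2·16; 6·44 + 3·44 + 2·16; 3·44 + 1·44 + 0·16) = (428, 428, 176)
Lw2 = (4204, 4204, 1712)
w2·Lw2 = 428·4204 + 428·4204 + 176·1712 = 3899936; w2·w2 = 428·428 + 428·428 + 176·176 = 397344
λ ≈ 3899936/397344 = 9.81501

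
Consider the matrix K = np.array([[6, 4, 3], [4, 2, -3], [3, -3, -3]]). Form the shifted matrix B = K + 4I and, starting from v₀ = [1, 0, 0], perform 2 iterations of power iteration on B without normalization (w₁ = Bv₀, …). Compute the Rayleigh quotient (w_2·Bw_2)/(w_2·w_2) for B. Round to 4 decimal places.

12.5012

B = K + 4I has rows (10, 4, 3); (4, 6, -3); (3, -3, 1)
w1 = Bv₀ = (10·1 + 4·0 + 3·0; 4·1 + 6·0 + (-3)·0; 3·1 + (-3)·0 + 1·0) = (10, 4, 3)
w2 = Bw1 = (10·10 + 4·4 + 3·3; 4·10 + 6·4 + (-3)·3; 3·10 + (-3)·4 + 1·3) = (125, 55, 21)
Bw2 = (1533, 767, 231)
w2·Bw2 = 238661; w2·w2 = 19091; μ ≈ 238661/19091 = 12.5012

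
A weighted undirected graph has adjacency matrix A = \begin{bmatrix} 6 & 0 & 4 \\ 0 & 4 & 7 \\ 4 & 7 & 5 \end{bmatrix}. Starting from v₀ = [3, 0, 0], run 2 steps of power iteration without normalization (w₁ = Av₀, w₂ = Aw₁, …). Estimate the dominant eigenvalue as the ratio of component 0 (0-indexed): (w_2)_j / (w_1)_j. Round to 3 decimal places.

w1 = Av₀ = (18, 0, 12)
w2 = Aw1 = (156, 84, 132)
Ratio at component: 156 / 18 = 8.667

λ ≈ 8.667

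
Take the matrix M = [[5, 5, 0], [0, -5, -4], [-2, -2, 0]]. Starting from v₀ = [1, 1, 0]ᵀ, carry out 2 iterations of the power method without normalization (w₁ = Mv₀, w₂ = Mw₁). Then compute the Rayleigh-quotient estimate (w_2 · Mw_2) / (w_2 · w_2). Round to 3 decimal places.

λ ≈ 1.166

w1 = Mv₀ = (5·1 + 5·1 + 0·0; 0·1 + (-5)·1 + (-4)·0; (-2)·1 + (-2)·1 + 0·0) = (10, -5, -4)
w2 = Mw1 = (5·10 + 5·(-5) + 0·(-4); 0·10 + (-5)·(-5) + (-4)·(-4); (-2)·10 + (-2)·(-5) + 0·(-4)) = (25, 41, -10)
Mw2 = (330, -165, -132)
w2·Mw2 = 25·330 + 41·(-165) + (-10)·(-132) = 2805; w2·w2 = 25·25 + 41·41 + (-10)·(-10) = 2406
λ ≈ 2805/2406 = 1.166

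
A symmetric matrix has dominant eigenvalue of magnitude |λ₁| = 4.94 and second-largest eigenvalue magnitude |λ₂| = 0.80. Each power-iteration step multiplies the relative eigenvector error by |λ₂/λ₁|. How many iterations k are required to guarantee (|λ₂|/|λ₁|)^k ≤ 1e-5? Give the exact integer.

7

|λ₂/λ₁| = 0.80/4.94 = 0.16194
Need k ≥ ln(1e-5) / ln(0.16194) = -11.5129 / -1.8205 ≈ 6.324
Smallest integer k satisfying the bound: 7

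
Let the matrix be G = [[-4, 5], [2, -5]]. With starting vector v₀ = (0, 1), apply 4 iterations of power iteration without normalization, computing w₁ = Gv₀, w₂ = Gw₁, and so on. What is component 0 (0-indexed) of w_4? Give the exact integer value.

-2745

w1 = Gv₀ = (5, -5)
w2 = Gw1 = (-45, 35)
w3 = Gw2 = (355, -265)
w4 = Gw3 = (-2745, 2035)
The requested component of w4 is -2745.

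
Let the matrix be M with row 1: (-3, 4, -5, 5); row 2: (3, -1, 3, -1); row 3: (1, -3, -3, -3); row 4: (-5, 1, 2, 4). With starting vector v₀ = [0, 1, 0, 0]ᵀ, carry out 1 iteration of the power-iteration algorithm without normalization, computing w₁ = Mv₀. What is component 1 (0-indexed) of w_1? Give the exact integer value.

-1

w1 = Mv₀ = ((-3)·0 + 4·1 + (-5)·0 + 5·0; 3·0 + (-1)·1 + 3·0 + (-1)·0; 1·0 + (-3)·1 + (-3)·0 + (-3)·0; (-5)·0 + 1·1 + 2·0 + 4·0) = (4, -1, -3, 1)
The requested component of w1 is -1.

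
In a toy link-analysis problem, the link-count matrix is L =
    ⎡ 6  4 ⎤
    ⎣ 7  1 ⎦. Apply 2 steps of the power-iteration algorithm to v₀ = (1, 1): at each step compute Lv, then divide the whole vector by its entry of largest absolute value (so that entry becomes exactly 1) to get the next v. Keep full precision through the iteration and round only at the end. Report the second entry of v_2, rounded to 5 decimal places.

Lv0 = (10.000000, 8.000000); divide by 10.000000 → v1 = (1.000000, 0.800000)
Lv1 = (9.200000, 7.800000); divide by 9.200000 → v2 = (1.000000, 0.847826)
Requested entry of v2: 78/92 = 0.84783

0.84783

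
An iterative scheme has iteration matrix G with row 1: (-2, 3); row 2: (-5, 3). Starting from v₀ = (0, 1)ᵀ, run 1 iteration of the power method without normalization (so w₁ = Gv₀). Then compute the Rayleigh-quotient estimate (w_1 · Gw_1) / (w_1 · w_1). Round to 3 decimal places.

w1 = Gv₀ = ((-2)·0 + 3·1; (-5)·0 + 3·1) = (3, 3)
Gw1 = (3, -6)
w1·Gw1 = 3·3 + 3·(-6) = -9; w1·w1 = 3·3 + 3·3 = 18
λ ≈ -9/18 = -0.500

λ ≈ -0.500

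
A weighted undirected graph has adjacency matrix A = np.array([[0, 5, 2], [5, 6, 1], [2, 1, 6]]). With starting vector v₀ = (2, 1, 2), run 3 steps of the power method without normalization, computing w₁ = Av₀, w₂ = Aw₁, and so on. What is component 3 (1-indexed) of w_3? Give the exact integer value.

w1 = Av₀ = (0·2 + 5·1 + 2·2; 5·2 + 6·1 + 1·2; 2·2 + 1·1 + 6·2) = (9, 18, 17)
w2 = Aw1 = (0·9 + 5·18 + 2·17; 5·9 + 6·18 + 1·17; 2·9 + 1·18 + 6·17) = (124, 170, 138)
w3 = Aw2 = (1126, 1778, 1246)
The requested component of w3 is 1246.

1246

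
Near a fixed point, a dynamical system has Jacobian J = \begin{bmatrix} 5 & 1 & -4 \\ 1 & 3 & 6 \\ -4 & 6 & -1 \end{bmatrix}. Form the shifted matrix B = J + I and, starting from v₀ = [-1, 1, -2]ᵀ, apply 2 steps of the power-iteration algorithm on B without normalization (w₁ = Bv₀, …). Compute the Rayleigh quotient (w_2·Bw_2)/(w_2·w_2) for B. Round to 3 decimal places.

μ ≈ -5.085

B = J + I has rows (6, 1, -4); (1, 4, 6); (-4, 6, 0)
w1 = Bv₀ = (6·(-1) + 1·1 + (-4)·(-2); 1·(-1) + 4·1 + 6·(-2); (-4)·(-1) + 6·1 + 0·(-2)) = (3, -9, 10)
w2 = Bw1 = (6·3 + 1·(-9) + (-4)·10; 1·3 + 4·(-9) + 6·10; (-4)·3 + 6·(-9) + 0·10) = (-31, 27, -66)
Bw2 = (105, -319, 286)
w2·Bw2 = -30744; w2·w2 = 6046; μ ≈ -30744/6046 = -5.085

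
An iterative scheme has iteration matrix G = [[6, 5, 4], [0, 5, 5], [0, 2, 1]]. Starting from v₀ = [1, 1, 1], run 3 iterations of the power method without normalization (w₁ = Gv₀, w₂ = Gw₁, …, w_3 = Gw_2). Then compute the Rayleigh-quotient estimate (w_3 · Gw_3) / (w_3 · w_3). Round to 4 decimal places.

λ ≈ 7.9653

w1 = Gv₀ = (15, 10, 3)
w2 = Gw1 = (152, 65, 23)
w3 = Gw2 = (1329, 440, 153)
Gw3 = (10786, 2965, 1033)
w3·Gw3 = 1329·10786 + 440·2965 + 153·1033 = 15797243; w3·w3 = 1329·1329 + 440·440 + 153·153 = 1983250
λ ≈ 15797243/1983250 = 7.9653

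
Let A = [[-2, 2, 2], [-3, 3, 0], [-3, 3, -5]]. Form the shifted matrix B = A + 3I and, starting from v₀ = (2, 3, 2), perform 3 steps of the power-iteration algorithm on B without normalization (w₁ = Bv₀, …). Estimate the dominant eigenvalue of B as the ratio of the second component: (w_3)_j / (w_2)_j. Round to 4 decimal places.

B = A + 3I has rows (1, 2, 2); (-3, 6, 0); (-3, 3, -2)
w1 = Bv₀ = (1·2 + 2·3 + 2·2; (-3)·2 + 6·3 + 0·2; (-3)·2 + 3·3 + (-2)·2) = (12, 12, -1)
w2 = Bw1 = (1·12 + 2·12 + 2·(-1); (-3)·12 + 6·12 + 0·(-1); (-3)·12 + 3·12 + (-2)·(-1)) = (34, 36, 2)
w3 = Bw2 = (110, 114, 2)
Ratio: 114/36 = 3.1667

3.1667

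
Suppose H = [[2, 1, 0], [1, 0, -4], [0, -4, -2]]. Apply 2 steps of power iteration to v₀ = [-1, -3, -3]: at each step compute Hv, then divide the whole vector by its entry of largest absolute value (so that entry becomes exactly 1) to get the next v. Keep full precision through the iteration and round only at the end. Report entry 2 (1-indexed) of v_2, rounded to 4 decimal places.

Hv0 = (-5.00000, 11.00000, 18.00000); divide by 18.00000 → v1 = (-0.27778, 0.61111, 1.00000)
Hv1 = (0.05556, -4.27778, -4.44444); divide by -4.44444 → v2 = (-0.01250, 0.96250, 1.00000)
Requested entry of v2: -77/-80 = 0.9625

0.9625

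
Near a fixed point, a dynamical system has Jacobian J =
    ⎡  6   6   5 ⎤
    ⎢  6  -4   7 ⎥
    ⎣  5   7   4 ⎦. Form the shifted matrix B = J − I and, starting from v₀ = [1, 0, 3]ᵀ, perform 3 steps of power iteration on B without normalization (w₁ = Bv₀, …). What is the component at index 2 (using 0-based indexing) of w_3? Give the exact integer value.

3234

B = J − I has rows (5, 6, 5); (6, -5, 7); (5, 7, 3)
w1 = Bv₀ = (5·1 + 6·0 + 5·3; 6·1 + (-5)·0 + 7·3; 5·1 + 7·0 + 3·3) = (20, 27, 14)
w2 = Bw1 = (5·20 + 6·27 + 5·14; 6·20 + (-5)·27 + 7·14; 5·20 + 7·27 + 3·14) = (332, 83, 331)
w3 = Bw2 = (3813, 3894, 3234)
Requested component of w3: 3234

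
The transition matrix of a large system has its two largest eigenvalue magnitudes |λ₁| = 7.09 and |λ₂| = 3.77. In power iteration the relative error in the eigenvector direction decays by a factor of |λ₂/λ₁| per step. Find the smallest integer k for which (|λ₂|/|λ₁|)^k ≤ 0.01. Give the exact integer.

|λ₂/λ₁| = 3.77/7.09 = 0.53173
Need k ≥ ln(0.01) / ln(0.53173) = -4.6052 / -0.6316 ≈ 7.291
Smallest integer k satisfying the bound: 8

8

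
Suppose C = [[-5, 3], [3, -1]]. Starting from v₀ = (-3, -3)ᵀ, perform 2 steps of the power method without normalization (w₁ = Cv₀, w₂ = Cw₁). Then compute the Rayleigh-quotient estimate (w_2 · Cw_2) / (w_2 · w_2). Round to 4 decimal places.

w1 = Cv₀ = ((-5)·(-3) + 3·(-3); 3·(-3) + (-1)·(-3)) = (6, -6)
w2 = Cw1 = ((-5)·6 + 3·(-6); 3·6 + (-1)·(-6)) = (-48, 24)
Cw2 = (312, -168)
w2·Cw2 = (-48)·312 + 24·(-168) = -19008; w2·w2 = (-48)·(-48) + 24·24 = 2880
λ ≈ -19008/2880 = -6.6000

λ ≈ -6.6000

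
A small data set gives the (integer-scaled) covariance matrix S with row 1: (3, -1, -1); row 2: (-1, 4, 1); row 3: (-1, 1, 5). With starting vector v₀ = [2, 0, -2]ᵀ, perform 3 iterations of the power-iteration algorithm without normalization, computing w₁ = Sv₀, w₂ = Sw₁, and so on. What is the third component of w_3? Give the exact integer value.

w1 = Sv₀ = (8, -4, -12)
w2 = Sw1 = (40, -36, -72)
w3 = Sw2 = (228, -256, -436)
The requested component of w3 is -436.

-436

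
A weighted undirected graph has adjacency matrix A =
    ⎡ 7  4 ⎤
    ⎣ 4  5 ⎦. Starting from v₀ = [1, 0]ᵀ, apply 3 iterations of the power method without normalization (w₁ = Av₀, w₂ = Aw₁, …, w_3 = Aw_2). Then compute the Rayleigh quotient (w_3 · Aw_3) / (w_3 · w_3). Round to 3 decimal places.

w1 = Av₀ = (7·1 + 4·0; 4·1 + 5·0) = (7, 4)
w2 = Aw1 = (7·7 + 4·4; 4·7 + 5·4) = (65, 48)
w3 = Aw2 = (647, 500)
Aw3 = (6529, 5088)
w3·Aw3 = 647·6529 + 500·5088 = 6768263; w3·w3 = 647·647 + 500·500 = 668609
λ ≈ 6768263/668609 = 10.123

λ ≈ 10.123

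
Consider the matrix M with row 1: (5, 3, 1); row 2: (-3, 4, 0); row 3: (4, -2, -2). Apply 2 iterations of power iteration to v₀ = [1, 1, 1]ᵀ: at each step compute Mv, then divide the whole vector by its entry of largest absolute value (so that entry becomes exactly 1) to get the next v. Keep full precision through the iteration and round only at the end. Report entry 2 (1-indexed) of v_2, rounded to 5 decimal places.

Mv0 = (9.000000, 1.000000, 0.000000); divide by 9.000000 → v1 = (1.000000, 0.111111, 0.000000)
Mv1 = (5.333333, -2.555556, 3.777778); divide by 5.333333 → v2 = (1.000000, -0.479167, 0.708333)
Requested entry of v2: -23/48 = -0.47917

-0.47917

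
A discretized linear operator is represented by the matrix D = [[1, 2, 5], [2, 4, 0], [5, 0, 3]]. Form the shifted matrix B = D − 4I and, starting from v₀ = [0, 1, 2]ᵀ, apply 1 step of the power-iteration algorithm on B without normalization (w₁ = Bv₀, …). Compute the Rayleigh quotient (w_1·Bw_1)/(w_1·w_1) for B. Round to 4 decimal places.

-4.5676

B = D − 4I has rows (-3, 2, 5); (2, 0, 0); (5, 0, -1)
w1 = Bv₀ = ((-3)·0 + 2·1 + 5·2; 2·0 + 0·1 + 0·2; 5·0 + 0·1 + (-1)·2) = (12, 0, -2)
Bw1 = (-46, 24, 62)
w1·Bw1 = -676; w1·w1 = 148; μ ≈ -676/148 = -4.5676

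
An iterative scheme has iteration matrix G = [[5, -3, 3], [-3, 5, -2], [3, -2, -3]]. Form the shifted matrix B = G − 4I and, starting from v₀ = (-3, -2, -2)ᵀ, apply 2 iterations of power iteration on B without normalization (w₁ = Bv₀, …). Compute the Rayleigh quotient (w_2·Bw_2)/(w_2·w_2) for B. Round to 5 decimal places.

-6.25838

B = G − 4I has rows (1, -3, 3); (-3, 1, -2); (3, -2, -7)
w1 = Bv₀ = (1·(-3) + (-3)·(-2) + 3·(-2); (-3)·(-3) + 1·(-2) + (-2)·(-2); 3·(-3) + (-2)·(-2) + (-7)·(-2)) = (-3, 11, 9)
w2 = Bw1 = (1·(-3) + (-3)·11 + 3·9; (-3)·(-3) + 1·11 + (-2)·9; 3·(-3) + (-2)·11 + (-7)·9) = (-9, 2, -94)
Bw2 = (-297, 217, 627)
w2·Bw2 = -55831; w2·w2 = 8921; μ ≈ -55831/8921 = -6.25838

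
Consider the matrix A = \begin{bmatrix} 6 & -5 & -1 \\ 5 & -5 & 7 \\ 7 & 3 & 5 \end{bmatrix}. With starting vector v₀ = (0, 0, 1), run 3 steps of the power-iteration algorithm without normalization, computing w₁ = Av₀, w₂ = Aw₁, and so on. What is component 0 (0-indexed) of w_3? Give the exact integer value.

w1 = Av₀ = (-1, 7, 5)
w2 = Aw1 = (-46, -5, 39)
w3 = Aw2 = (-290, 68, -142)
The requested component of w3 is -290.

-290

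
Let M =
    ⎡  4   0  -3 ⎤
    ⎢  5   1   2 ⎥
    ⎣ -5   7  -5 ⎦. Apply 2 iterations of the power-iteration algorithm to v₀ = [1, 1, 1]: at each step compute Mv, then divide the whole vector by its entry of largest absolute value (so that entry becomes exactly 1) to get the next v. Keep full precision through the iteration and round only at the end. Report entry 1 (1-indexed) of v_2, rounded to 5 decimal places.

Mv0 = (1.000000, 8.000000, -3.000000); divide by 8.000000 → v1 = (0.125000, 1.000000, -0.375000)
Mv1 = (1.625000, 0.875000, 8.250000); divide by 8.250000 → v2 = (0.196970, 0.106061, 1.000000)
Requested entry of v2: 13/66 = 0.19697

0.19697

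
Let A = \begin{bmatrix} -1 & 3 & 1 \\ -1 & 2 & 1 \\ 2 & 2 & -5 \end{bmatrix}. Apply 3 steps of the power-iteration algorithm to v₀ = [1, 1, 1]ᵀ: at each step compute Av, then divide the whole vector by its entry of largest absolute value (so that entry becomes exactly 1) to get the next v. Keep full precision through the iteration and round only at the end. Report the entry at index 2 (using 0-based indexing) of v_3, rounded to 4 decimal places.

Av0 = (3.00000, 2.00000, -1.00000); divide by 3.00000 → v1 = (1.00000, 0.66667, -0.33333)
Av1 = (0.66667, 0.00000, 5.00000); divide by 5.00000 → v2 = (0.13333, 0.00000, 1.00000)
Av2 = (0.86667, 0.86667, -4.73333); divide by -4.73333 → v3 = (-0.18310, -0.18310, 1.00000)
Requested entry of v3: -71/-71 = 1.0000

1.0000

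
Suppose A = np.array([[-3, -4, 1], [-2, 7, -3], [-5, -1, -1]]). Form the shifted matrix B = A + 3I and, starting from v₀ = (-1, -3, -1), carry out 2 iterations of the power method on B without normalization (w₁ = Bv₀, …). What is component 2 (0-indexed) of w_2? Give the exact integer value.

B = A + 3I has rows (0, -4, 1); (-2, 10, -3); (-5, -1, 2)
w1 = Bv₀ = (11, -25, 6)
w2 = Bw1 = (106, -290, -18)
Requested component of w2: -18

-18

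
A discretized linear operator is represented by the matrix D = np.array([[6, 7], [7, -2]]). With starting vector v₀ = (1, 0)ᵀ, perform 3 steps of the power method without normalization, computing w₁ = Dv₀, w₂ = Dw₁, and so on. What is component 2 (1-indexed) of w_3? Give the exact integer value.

539

w1 = Dv₀ = (6·1 + 7·0; 7·1 + (-2)·0) = (6, 7)
w2 = Dw1 = (6·6 + 7·7; 7·6 + (-2)·7) = (85, 28)
w3 = Dw2 = (706, 539)
The requested component of w3 is 539.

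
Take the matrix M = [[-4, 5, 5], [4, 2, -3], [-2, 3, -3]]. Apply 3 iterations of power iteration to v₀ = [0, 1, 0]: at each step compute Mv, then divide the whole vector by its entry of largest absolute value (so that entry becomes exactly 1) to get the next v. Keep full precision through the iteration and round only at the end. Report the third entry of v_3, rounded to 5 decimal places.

0.83146

Mv0 = (5.000000, 2.000000, 3.000000); divide by 5.000000 → v1 = (1.000000, 0.400000, 0.600000)
Mv1 = (1.000000, 3.000000, -2.600000); divide by 3.000000 → v2 = (0.333333, 1.000000, -0.866667)
Mv2 = (-0.666667, 5.933333, 4.933333); divide by 5.933333 → v3 = (-0.112360, 1.000000, 0.831461)
Requested entry of v3: 74/89 = 0.83146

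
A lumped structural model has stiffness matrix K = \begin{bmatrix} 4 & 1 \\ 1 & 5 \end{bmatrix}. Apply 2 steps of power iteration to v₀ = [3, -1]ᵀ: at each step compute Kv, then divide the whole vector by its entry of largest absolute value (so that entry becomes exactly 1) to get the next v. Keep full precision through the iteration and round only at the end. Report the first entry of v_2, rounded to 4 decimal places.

Kv0 = (11.00000, -2.00000); divide by 11.00000 → v1 = (1.00000, -0.18182)
Kv1 = (3.81818, 0.09091); divide by 3.81818 → v2 = (1.00000, 0.02381)
Requested entry of v2: 42/42 = 1.0000

1.0000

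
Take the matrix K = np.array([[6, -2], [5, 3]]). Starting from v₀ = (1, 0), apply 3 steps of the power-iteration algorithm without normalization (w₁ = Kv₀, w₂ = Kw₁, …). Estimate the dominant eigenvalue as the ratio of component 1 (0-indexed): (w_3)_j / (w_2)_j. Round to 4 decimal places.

w1 = Kv₀ = (6·1 + (-2)·0; 5·1 + 3·0) = (6, 5)
w2 = Kw1 = (6·6 + (-2)·5; 5·6 + 3·5) = (26, 45)
w3 = Kw2 = (66, 265)
Ratio at component: 265 / 45 = 5.8889

5.8889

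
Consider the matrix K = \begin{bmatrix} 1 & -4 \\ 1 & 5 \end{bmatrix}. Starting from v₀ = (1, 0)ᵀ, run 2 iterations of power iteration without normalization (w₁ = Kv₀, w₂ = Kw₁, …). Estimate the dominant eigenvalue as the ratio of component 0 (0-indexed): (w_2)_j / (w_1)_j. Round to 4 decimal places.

w1 = Kv₀ = (1·1 + (-4)·0; 1·1 + 5·0) = (1, 1)
w2 = Kw1 = (1·1 + (-4)·1; 1·1 + 5·1) = (-3, 6)
Ratio at component: -3 / 1 = -3.0000

-3.0000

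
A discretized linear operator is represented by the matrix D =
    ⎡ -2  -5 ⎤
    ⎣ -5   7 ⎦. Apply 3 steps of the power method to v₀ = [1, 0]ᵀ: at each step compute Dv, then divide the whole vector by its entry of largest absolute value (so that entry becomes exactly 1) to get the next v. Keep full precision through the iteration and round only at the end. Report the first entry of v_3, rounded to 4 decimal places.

Dv0 = (-2.00000, -5.00000); divide by -5.00000 → v1 = (0.40000, 1.00000)
Dv1 = (-5.80000, 5.00000); divide by -5.80000 → v2 = (1.00000, -0.86207)
Dv2 = (2.31034, -11.03448); divide by -11.03448 → v3 = (-0.20938, 1.00000)
Requested entry of v3: 67/-320 = -0.2094

-0.2094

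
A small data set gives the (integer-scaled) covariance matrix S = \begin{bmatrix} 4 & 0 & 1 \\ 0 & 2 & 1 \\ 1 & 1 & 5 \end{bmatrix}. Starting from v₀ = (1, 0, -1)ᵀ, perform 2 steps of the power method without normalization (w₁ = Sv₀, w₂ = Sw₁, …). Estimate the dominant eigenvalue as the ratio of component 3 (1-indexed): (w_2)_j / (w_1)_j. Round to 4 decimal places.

λ ≈ 4.5000

w1 = Sv₀ = (4·1 + 0·0 + 1·(-1); 0·1 + 2·0 + 1·(-1); 1·1 + 1·0 + 5·(-1)) = (3, -1, -4)
w2 = Sw1 = (4·3 + 0·(-1) + 1·(-4); 0·3 + 2·(-1) + 1·(-4); 1·3 + 1·(-1) + 5·(-4)) = (8, -6, -18)
Ratio at component: -18 / -4 = 4.5000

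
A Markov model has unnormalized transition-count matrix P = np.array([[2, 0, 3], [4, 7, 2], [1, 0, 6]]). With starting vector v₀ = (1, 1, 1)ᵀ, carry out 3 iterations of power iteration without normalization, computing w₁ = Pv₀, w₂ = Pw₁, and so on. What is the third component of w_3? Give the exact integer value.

313

w1 = Pv₀ = (2·1 + 0·1 + 3·1; 4·1 + 7·1 + 2·1; 1·1 + 0·1 + 6·1) = (5, 13, 7)
w2 = Pw1 = (2·5 + 0·13 + 3·7; 4·5 + 7·13 + 2·7; 1·5 + 0·13 + 6·7) = (31, 125, 47)
w3 = Pw2 = (203, 1093, 313)
The requested component of w3 is 313.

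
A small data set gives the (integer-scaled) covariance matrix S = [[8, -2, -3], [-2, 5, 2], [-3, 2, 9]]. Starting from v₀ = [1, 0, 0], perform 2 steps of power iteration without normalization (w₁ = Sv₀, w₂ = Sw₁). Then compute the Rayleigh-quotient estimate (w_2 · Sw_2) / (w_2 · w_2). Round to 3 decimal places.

λ ≈ 12.235

w1 = Sv₀ = (8·1 + (-2)·0 + (-3)·0; (-2)·1 + 5·0 + 2·0; (-3)·1 + 2·0 + 9·0) = (8, -2, -3)
w2 = Sw1 = (8·8 + (-2)·(-2) + (-3)·(-3); (-2)·8 + 5·(-2) + 2·(-3); (-3)·8 + 2·(-2) + 9·(-3)) = (77, -32, -55)
Sw2 = (845, -424, -790)
w2·Sw2 = 77·845 + (-32)·(-424) + (-55)·(-790) = 122083; w2·w2 = 77·77 + (-32)·(-32) + (-55)·(-55) = 9978
λ ≈ 122083/9978 = 12.235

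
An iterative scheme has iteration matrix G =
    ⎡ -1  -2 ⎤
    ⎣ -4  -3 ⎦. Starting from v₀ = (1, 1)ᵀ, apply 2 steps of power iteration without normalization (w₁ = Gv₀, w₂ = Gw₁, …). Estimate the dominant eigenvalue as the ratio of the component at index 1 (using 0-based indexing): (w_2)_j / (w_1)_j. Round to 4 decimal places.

w1 = Gv₀ = ((-1)·1 + (-2)·1; (-4)·1 + (-3)·1) = (-3, -7)
w2 = Gw1 = ((-1)·(-3) + (-2)·(-7); (-4)·(-3) + (-3)·(-7)) = (17, 33)
Ratio at component: 33 / -7 = -4.7143

λ ≈ -4.7143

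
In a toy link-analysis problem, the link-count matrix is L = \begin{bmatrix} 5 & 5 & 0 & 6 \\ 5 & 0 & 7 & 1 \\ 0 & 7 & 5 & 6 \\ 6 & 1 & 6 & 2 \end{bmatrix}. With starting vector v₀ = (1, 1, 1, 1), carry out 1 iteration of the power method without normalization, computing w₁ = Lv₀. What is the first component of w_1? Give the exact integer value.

16

w1 = Lv₀ = (5·1 + 5·1 + 0·1 + 6·1; 5·1 + 0·1 + 7·1 + 1·1; 0·1 + 7·1 + 5·1 + 6·1; 6·1 + 1·1 + 6·1 + 2·1) = (16, 13, 18, 15)
The requested component of w1 is 16.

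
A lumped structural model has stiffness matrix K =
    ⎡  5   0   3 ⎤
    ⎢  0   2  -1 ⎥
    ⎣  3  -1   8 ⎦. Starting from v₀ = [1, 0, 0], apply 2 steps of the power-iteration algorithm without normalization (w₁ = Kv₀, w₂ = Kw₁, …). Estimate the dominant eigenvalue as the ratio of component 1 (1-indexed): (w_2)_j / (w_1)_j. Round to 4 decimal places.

λ ≈ 6.8000

w1 = Kv₀ = (5·1 + 0·0 + 3·0; 0·1 + 2·0 + (-1)·0; 3·1 + (-1)·0 + 8·0) = (5, 0, 3)
w2 = Kw1 = (5·5 + 0·0 + 3·3; 0·5 + 2·0 + (-1)·3; 3·5 + (-1)·0 + 8·3) = (34, -3, 39)
Ratio at component: 34 / 5 = 6.8000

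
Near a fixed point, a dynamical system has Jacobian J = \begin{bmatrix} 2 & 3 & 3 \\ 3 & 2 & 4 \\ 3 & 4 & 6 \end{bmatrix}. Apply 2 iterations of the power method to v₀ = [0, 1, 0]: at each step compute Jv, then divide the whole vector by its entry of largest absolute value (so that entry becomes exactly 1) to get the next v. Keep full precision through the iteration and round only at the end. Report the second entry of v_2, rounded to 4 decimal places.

0.7073

Jv0 = (3.00000, 2.00000, 4.00000); divide by 4.00000 → v1 = (0.75000, 0.50000, 1.00000)
Jv1 = (6.00000, 7.25000, 10.25000); divide by 10.25000 → v2 = (0.58537, 0.70732, 1.00000)
Requested entry of v2: 29/41 = 0.7073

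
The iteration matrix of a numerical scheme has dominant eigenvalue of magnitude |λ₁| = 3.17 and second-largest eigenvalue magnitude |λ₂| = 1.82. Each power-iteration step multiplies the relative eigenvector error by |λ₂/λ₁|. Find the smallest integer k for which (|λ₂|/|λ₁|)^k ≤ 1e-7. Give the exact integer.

30

|λ₂/λ₁| = 1.82/3.17 = 0.57413
Need k ≥ ln(1e-7) / ln(0.57413) = -16.1181 / -0.5549 ≈ 29.047
Smallest integer k satisfying the bound: 30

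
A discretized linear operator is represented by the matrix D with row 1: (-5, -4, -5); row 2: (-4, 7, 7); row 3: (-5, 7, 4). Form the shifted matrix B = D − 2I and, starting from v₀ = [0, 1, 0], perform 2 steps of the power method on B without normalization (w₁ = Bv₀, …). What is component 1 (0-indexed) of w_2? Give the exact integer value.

B = D − 2I has rows (-7, -4, -5); (-4, 5, 7); (-5, 7, 2)
w1 = Bv₀ = ((-7)·0 + (-4)·1 + (-5)·0; (-4)·0 + 5·1 + 7·0; (-5)·0 + 7·1 + 2·0) = (-4, 5, 7)
w2 = Bw1 = ((-7)·(-4) + (-4)·5 + (-5)·7; (-4)·(-4) + 5·5 + 7·7; (-5)·(-4) + 7·5 + 2·7) = (-27, 90, 69)
Requested component of w2: 90

90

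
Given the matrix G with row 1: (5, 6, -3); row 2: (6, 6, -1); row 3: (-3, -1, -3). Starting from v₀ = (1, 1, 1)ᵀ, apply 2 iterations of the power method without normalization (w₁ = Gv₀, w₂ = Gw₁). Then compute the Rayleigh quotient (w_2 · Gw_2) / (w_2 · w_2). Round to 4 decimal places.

w1 = Gv₀ = (5·1 + 6·1 + (-3)·1; 6·1 + 6·1 + (-1)·1; (-3)·1 + (-1)·1 + (-3)·1) = (8, 11, -7)
w2 = Gw1 = (5·8 + 6·11 + (-3)·(-7); 6·8 + 6·11 + (-1)·(-7); (-3)·8 + (-1)·11 + (-3)·(-7)) = (127, 121, -14)
Gw2 = (1403, 1502, -460)
w2·Gw2 = 127·1403 + 121·1502 + (-14)·(-460) = 366363; w2·w2 = 127·127 + 121·121 + (-14)·(-14) = 30966
λ ≈ 366363/30966 = 11.8311

λ ≈ 11.8311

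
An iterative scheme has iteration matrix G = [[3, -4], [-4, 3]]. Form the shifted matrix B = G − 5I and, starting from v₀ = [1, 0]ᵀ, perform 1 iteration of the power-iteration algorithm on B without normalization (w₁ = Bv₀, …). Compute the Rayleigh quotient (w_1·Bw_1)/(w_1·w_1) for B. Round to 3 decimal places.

μ ≈ -5.200

B = G − 5I has rows (-2, -4); (-4, -2)
w1 = Bv₀ = (-2, -4)
Bw1 = (20, 16)
w1·Bw1 = -104; w1·w1 = 20; μ ≈ -104/20 = -5.200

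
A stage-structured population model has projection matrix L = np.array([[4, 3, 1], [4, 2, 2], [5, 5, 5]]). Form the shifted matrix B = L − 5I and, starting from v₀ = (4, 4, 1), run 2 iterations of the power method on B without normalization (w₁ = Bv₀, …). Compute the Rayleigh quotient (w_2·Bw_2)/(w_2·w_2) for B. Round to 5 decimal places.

B = L − 5I has rows (-1, 3, 1); (4, -3, 2); (5, 5, 0)
w1 = Bv₀ = (9, 6, 40)
w2 = Bw1 = (49, 98, 75)
Bw2 = (320, 52, 735)
w2·Bw2 = 75901; w2·w2 = 17630; μ ≈ 75901/17630 = 4.30522

4.30522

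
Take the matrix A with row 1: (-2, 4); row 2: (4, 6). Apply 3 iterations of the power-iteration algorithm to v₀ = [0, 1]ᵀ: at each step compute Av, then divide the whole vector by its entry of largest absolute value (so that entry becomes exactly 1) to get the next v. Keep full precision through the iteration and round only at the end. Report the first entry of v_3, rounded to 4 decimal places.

Av0 = (4.00000, 6.00000); divide by 6.00000 → v1 = (0.66667, 1.00000)
Av1 = (2.66667, 8.66667); divide by 8.66667 → v2 = (0.30769, 1.00000)
Av2 = (3.38462, 7.23077); divide by 7.23077 → v3 = (0.46809, 1.00000)
Requested entry of v3: 176/376 = 0.4681

0.4681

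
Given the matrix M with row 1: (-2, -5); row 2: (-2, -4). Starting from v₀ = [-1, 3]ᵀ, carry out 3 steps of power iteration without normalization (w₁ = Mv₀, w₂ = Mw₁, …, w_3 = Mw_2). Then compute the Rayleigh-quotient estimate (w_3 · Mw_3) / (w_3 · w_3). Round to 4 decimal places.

-6.3162

w1 = Mv₀ = (-13, -10)
w2 = Mw1 = (76, 66)
w3 = Mw2 = (-482, -416)
Mw3 = (3044, 2628)
w3·Mw3 = (-482)·3044 + (-416)·2628 = -2560456; w3·w3 = (-482)·(-482) + (-416)·(-416) = 405380
λ ≈ -2560456/405380 = -6.3162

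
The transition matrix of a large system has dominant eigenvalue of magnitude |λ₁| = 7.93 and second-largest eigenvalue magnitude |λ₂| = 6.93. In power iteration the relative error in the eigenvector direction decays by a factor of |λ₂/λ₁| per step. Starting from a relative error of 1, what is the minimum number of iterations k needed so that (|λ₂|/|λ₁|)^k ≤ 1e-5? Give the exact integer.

|λ₂/λ₁| = 6.93/7.93 = 0.87390
Need k ≥ ln(1e-5) / ln(0.87390) = -11.5129 / -0.1348 ≈ 85.412
Smallest integer k satisfying the bound: 86

86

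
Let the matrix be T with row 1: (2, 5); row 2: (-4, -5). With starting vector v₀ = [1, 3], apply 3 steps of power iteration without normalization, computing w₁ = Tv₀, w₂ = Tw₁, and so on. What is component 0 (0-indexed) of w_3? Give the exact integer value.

w1 = Tv₀ = (2·1 + 5·3; (-4)·1 + (-5)·3) = (17, -19)
w2 = Tw1 = (2·17 + 5·(-19); (-4)·17 + (-5)·(-19)) = (-61, 27)
w3 = Tw2 = (13, 109)
The requested component of w3 is 13.

13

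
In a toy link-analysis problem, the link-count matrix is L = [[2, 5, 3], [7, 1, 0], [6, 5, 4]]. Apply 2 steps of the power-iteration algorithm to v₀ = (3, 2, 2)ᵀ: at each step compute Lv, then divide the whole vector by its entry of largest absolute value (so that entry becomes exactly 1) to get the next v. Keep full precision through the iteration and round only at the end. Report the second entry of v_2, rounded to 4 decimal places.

Lv0 = (22.00000, 23.00000, 36.00000); divide by 36.00000 → v1 = (0.61111, 0.63889, 1.00000)
Lv1 = (7.41667, 4.91667, 10.86111); divide by 10.86111 → v2 = (0.68286, 0.45269, 1.00000)
Requested entry of v2: 177/391 = 0.4527

0.4527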